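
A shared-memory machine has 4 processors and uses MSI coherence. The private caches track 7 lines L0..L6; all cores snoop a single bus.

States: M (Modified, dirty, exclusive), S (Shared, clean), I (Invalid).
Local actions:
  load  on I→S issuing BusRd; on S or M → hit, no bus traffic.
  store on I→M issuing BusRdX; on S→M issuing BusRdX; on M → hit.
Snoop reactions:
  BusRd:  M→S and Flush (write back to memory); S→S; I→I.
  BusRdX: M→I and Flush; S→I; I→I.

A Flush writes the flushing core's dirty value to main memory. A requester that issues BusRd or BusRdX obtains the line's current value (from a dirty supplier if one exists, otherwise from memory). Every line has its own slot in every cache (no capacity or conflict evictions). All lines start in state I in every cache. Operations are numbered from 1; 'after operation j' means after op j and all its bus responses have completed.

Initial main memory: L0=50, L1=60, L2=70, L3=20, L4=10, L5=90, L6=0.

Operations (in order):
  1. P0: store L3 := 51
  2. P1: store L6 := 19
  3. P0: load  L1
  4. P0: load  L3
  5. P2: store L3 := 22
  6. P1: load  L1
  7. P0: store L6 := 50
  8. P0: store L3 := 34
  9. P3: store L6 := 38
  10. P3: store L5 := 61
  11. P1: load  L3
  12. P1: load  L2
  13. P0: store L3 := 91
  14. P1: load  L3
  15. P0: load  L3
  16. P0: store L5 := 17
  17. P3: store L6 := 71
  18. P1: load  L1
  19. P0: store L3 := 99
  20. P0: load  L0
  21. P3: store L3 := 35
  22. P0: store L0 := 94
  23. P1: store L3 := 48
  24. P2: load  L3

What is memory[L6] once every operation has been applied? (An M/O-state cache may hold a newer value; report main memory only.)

memory[L6] = 50

  op1 P0: store L3 := 51 → M/I/I/I on L3; bus BusRdX; mem=20
  op2 P1: store L6 := 19 → I/M/I/I on L6; bus BusRdX; mem=0
  op3 P0: load  L1 → S/I/I/I on L1; bus BusRd; mem=60
  op4 P0: load  L3 → M/I/I/I on L3; bus (none); mem=20
  op5 P2: store L3 := 22 → I/I/M/I on L3; bus BusRdX Flush; mem=51
  op6 P1: load  L1 → S/S/I/I on L1; bus BusRd; mem=60
  op7 P0: store L6 := 50 → M/I/I/I on L6; bus BusRdX Flush; mem=19
  op8 P0: store L3 := 34 → M/I/I/I on L3; bus BusRdX Flush; mem=22
  op9 P3: store L6 := 38 → I/I/I/M on L6; bus BusRdX Flush; mem=50
  op10 P3: store L5 := 61 → I/I/I/M on L5; bus BusRdX; mem=90
  op11 P1: load  L3 → S/S/I/I on L3; bus BusRd Flush; mem=34
  op12 P1: load  L2 → I/S/I/I on L2; bus BusRd; mem=70
  op13 P0: store L3 := 91 → M/I/I/I on L3; bus BusRdX; mem=34
  op14 P1: load  L3 → S/S/I/I on L3; bus BusRd Flush; mem=91
  op15 P0: load  L3 → S/S/I/I on L3; bus (none); mem=91
  op16 P0: store L5 := 17 → M/I/I/I on L5; bus BusRdX Flush; mem=61
  op17 P3: store L6 := 71 → I/I/I/M on L6; bus (none); mem=50
  op18 P1: load  L1 → S/S/I/I on L1; bus (none); mem=60
  op19 P0: store L3 := 99 → M/I/I/I on L3; bus BusRdX; mem=91
  op20 P0: load  L0 → S/I/I/I on L0; bus BusRd; mem=50
  op21 P3: store L3 := 35 → I/I/I/M on L3; bus BusRdX Flush; mem=99
  op22 P0: store L0 := 94 → M/I/I/I on L0; bus BusRdX; mem=50
  op23 P1: store L3 := 48 → I/M/I/I on L3; bus BusRdX Flush; mem=35
  op24 P2: load  L3 → I/S/S/I on L3; bus BusRd Flush; mem=48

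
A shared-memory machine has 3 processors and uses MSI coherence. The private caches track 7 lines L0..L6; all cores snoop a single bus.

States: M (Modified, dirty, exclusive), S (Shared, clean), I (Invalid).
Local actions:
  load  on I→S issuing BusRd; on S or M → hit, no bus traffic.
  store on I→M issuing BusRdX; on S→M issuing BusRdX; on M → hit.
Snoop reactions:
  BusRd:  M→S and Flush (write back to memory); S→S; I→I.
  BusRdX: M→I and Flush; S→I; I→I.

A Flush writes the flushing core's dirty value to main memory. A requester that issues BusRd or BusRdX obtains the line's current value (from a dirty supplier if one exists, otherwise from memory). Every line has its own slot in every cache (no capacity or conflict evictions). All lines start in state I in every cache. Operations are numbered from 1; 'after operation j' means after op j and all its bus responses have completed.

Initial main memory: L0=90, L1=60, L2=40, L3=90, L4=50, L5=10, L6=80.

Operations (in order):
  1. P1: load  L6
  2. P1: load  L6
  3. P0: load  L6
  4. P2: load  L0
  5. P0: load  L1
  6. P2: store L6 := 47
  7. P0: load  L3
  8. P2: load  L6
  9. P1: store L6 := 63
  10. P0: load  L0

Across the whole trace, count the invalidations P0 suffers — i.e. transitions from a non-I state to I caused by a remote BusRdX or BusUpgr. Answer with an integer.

[1] P1: load  L6 | P0:I, P1:S(80), P2:I | bus: BusRd
[2] P1: load  L6 | P0:I, P1:S(80), P2:I | bus: none
[3] P0: load  L6 | P0:S(80), P1:S(80), P2:I | bus: BusRd
[4] P2: load  L0 | P0:I, P1:I, P2:S(90) | bus: BusRd
[5] P0: load  L1 | P0:S(60), P1:I, P2:I | bus: BusRd
[6] P2: store L6 := 47 | P0:I, P1:I, P2:M(47) | bus: BusRdX
[7] P0: load  L3 | P0:S(90), P1:I, P2:I | bus: BusRd
[8] P2: load  L6 | P0:I, P1:I, P2:M(47) | bus: none
[9] P1: store L6 := 63 | P0:I, P1:M(63), P2:I | bus: BusRdX,Flush
[10] P0: load  L0 | P0:S(90), P1:I, P2:S(90) | bus: BusRd

invalidations = 1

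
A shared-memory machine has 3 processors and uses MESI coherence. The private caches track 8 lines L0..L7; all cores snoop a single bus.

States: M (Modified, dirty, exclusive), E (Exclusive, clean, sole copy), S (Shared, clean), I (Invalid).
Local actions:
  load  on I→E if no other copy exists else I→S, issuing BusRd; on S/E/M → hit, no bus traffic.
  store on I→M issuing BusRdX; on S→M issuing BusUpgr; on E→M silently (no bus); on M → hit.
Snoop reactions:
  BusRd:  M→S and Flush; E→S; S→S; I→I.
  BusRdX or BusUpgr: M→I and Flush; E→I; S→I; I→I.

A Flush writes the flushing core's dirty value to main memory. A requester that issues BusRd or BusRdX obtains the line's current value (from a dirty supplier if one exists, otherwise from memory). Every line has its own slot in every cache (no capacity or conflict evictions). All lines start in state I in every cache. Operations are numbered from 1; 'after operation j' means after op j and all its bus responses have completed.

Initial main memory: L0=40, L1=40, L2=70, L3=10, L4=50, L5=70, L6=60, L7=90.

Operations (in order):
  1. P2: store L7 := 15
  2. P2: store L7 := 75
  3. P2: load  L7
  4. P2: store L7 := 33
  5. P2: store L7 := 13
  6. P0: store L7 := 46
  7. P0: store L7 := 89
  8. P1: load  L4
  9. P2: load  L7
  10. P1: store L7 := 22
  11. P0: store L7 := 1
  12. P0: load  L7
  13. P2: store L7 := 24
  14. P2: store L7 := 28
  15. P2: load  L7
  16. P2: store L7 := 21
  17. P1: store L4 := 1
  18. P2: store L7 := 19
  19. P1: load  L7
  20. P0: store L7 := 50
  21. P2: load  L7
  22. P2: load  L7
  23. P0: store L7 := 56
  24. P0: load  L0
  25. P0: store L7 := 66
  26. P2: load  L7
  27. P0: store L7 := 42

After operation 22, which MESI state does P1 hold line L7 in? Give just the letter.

state = I

  op1 P2: store L7 := 15 → I/I/M on L7; bus BusRdX; mem=90
  op2 P2: store L7 := 75 → I/I/M on L7; bus (none); mem=90
  op3 P2: load  L7 → I/I/M on L7; bus (none); mem=90
  op4 P2: store L7 := 33 → I/I/M on L7; bus (none); mem=90
  op5 P2: store L7 := 13 → I/I/M on L7; bus (none); mem=90
  op6 P0: store L7 := 46 → M/I/I on L7; bus BusRdX Flush; mem=13
  op7 P0: store L7 := 89 → M/I/I on L7; bus (none); mem=13
  op8 P1: load  L4 → I/E/I on L4; bus BusRd; mem=50
  op9 P2: load  L7 → S/I/S on L7; bus BusRd Flush; mem=89
  op10 P1: store L7 := 22 → I/M/I on L7; bus BusRdX; mem=89
  op11 P0: store L7 := 1 → M/I/I on L7; bus BusRdX Flush; mem=22
  op12 P0: load  L7 → M/I/I on L7; bus (none); mem=22
  op13 P2: store L7 := 24 → I/I/M on L7; bus BusRdX Flush; mem=1
  op14 P2: store L7 := 28 → I/I/M on L7; bus (none); mem=1
  op15 P2: load  L7 → I/I/M on L7; bus (none); mem=1
  op16 P2: store L7 := 21 → I/I/M on L7; bus (none); mem=1
  op17 P1: store L4 := 1 → I/M/I on L4; bus (none); mem=50
  op18 P2: store L7 := 19 → I/I/M on L7; bus (none); mem=1
  op19 P1: load  L7 → I/S/S on L7; bus BusRd Flush; mem=19
  op20 P0: store L7 := 50 → M/I/I on L7; bus BusRdX; mem=19
  op21 P2: load  L7 → S/I/S on L7; bus BusRd Flush; mem=50
  op22 P2: load  L7 → S/I/S on L7; bus (none); mem=50
  op23 P0: store L7 := 56 → M/I/I on L7; bus BusUpgr; mem=50
  op24 P0: load  L0 → E/I/I on L0; bus BusRd; mem=40
  op25 P0: store L7 := 66 → M/I/I on L7; bus (none); mem=50
  op26 P2: load  L7 → S/I/S on L7; bus BusRd Flush; mem=66
  op27 P0: store L7 := 42 → M/I/I on L7; bus BusUpgr; mem=66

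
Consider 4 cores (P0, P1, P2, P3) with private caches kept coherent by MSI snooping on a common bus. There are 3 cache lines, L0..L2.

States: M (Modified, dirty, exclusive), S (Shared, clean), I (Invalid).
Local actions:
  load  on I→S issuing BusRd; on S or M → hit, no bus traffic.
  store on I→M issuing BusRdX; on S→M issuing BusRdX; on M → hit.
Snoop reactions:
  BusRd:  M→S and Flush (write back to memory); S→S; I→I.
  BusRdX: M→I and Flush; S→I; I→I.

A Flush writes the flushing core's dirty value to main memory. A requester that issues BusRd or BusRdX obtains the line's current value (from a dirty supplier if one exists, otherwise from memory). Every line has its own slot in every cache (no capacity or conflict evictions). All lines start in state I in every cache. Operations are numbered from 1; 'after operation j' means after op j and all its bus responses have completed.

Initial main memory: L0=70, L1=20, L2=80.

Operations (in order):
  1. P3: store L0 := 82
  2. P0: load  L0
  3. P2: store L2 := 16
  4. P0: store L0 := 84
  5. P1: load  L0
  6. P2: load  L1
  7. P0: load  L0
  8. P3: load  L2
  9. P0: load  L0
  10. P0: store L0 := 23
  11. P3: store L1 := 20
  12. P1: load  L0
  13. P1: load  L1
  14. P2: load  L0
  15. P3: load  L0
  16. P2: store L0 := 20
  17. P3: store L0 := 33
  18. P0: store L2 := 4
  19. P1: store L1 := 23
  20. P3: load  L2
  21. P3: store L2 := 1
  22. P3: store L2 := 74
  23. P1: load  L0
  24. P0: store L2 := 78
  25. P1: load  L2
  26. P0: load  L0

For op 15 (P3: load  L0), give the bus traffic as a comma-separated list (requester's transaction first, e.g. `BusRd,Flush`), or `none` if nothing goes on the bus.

[1] P3: store L0 := 82 | P0:I, P1:I, P2:I, P3:M(82) | bus: BusRdX
[2] P0: load  L0 | P0:S(82), P1:I, P2:I, P3:S(82) | bus: BusRd,Flush
[3] P2: store L2 := 16 | P0:I, P1:I, P2:M(16), P3:I | bus: BusRdX
[4] P0: store L0 := 84 | P0:M(84), P1:I, P2:I, P3:I | bus: BusRdX
[5] P1: load  L0 | P0:S(84), P1:S(84), P2:I, P3:I | bus: BusRd,Flush
[6] P2: load  L1 | P0:I, P1:I, P2:S(20), P3:I | bus: BusRd
[7] P0: load  L0 | P0:S(84), P1:S(84), P2:I, P3:I | bus: none
[8] P3: load  L2 | P0:I, P1:I, P2:S(16), P3:S(16) | bus: BusRd,Flush
[9] P0: load  L0 | P0:S(84), P1:S(84), P2:I, P3:I | bus: none
[10] P0: store L0 := 23 | P0:M(23), P1:I, P2:I, P3:I | bus: BusRdX
[11] P3: store L1 := 20 | P0:I, P1:I, P2:I, P3:M(20) | bus: BusRdX
[12] P1: load  L0 | P0:S(23), P1:S(23), P2:I, P3:I | bus: BusRd,Flush
[13] P1: load  L1 | P0:I, P1:S(20), P2:I, P3:S(20) | bus: BusRd,Flush
[14] P2: load  L0 | P0:S(23), P1:S(23), P2:S(23), P3:I | bus: BusRd
[15] P3: load  L0 | P0:S(23), P1:S(23), P2:S(23), P3:S(23) | bus: BusRd
[16] P2: store L0 := 20 | P0:I, P1:I, P2:M(20), P3:I | bus: BusRdX
[17] P3: store L0 := 33 | P0:I, P1:I, P2:I, P3:M(33) | bus: BusRdX,Flush
[18] P0: store L2 := 4 | P0:M(4), P1:I, P2:I, P3:I | bus: BusRdX
[19] P1: store L1 := 23 | P0:I, P1:M(23), P2:I, P3:I | bus: BusRdX
[20] P3: load  L2 | P0:S(4), P1:I, P2:I, P3:S(4) | bus: BusRd,Flush
[21] P3: store L2 := 1 | P0:I, P1:I, P2:I, P3:M(1) | bus: BusRdX
[22] P3: store L2 := 74 | P0:I, P1:I, P2:I, P3:M(74) | bus: none
[23] P1: load  L0 | P0:I, P1:S(33), P2:I, P3:S(33) | bus: BusRd,Flush
[24] P0: store L2 := 78 | P0:M(78), P1:I, P2:I, P3:I | bus: BusRdX,Flush
[25] P1: load  L2 | P0:S(78), P1:S(78), P2:I, P3:I | bus: BusRd,Flush
[26] P0: load  L0 | P0:S(33), P1:S(33), P2:I, P3:S(33) | bus: BusRd

bus = BusRd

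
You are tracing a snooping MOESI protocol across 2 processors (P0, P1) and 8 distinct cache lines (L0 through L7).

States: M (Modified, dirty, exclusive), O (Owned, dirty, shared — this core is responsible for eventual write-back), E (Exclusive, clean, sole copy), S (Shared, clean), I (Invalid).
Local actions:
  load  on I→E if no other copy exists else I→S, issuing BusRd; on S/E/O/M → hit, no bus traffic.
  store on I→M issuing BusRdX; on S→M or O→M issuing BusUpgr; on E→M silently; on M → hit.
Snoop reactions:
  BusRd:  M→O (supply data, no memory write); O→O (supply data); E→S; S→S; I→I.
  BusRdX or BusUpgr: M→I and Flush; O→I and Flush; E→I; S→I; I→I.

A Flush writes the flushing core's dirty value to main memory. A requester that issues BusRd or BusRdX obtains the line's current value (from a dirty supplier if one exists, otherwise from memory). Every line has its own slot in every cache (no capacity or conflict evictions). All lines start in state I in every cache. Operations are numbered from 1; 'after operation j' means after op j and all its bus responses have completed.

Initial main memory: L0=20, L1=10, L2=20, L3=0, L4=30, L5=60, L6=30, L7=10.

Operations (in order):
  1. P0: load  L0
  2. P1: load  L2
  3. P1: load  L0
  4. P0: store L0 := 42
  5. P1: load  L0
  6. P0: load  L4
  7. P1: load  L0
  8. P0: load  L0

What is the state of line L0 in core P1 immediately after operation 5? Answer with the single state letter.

state = S

[1] P0: load  L0 | P0:E(20), P1:I | bus: BusRd
[2] P1: load  L2 | P0:I, P1:E(20) | bus: BusRd
[3] P1: load  L0 | P0:S(20), P1:S(20) | bus: BusRd
[4] P0: store L0 := 42 | P0:M(42), P1:I | bus: BusUpgr
[5] P1: load  L0 | P0:O(42), P1:S(42) | bus: BusRd
[6] P0: load  L4 | P0:E(30), P1:I | bus: BusRd
[7] P1: load  L0 | P0:O(42), P1:S(42) | bus: none
[8] P0: load  L0 | P0:O(42), P1:S(42) | bus: none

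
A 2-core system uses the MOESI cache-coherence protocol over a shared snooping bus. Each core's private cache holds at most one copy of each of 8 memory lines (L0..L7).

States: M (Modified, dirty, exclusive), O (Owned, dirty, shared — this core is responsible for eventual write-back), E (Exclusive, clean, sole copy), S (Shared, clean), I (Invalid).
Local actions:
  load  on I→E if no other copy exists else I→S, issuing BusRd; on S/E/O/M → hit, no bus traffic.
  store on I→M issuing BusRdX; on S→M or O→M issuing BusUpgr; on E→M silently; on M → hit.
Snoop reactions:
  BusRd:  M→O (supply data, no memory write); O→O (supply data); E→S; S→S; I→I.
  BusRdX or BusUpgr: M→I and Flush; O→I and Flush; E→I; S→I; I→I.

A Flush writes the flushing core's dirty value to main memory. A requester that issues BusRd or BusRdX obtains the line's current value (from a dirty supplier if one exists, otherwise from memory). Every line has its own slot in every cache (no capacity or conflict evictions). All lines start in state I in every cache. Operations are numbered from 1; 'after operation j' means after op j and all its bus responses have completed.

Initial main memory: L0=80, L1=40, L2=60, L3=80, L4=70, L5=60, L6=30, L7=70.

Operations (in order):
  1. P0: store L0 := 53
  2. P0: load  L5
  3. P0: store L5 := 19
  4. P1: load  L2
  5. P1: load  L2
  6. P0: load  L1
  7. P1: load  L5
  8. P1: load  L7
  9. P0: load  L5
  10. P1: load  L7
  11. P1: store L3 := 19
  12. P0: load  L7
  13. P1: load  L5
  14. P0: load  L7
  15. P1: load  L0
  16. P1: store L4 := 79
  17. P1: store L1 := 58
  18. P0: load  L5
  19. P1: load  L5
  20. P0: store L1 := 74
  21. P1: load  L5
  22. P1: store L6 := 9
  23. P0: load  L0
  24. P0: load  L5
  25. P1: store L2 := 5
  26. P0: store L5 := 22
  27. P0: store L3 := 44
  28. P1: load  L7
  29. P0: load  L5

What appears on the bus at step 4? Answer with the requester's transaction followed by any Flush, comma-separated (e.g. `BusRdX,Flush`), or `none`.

bus = BusRd

  op1 P0: store L0 := 53 → M/I on L0; bus BusRdX; mem=80
  op2 P0: load  L5 → E/I on L5; bus BusRd; mem=60
  op3 P0: store L5 := 19 → M/I on L5; bus (none); mem=60
  op4 P1: load  L2 → I/E on L2; bus BusRd; mem=60
  op5 P1: load  L2 → I/E on L2; bus (none); mem=60
  op6 P0: load  L1 → E/I on L1; bus BusRd; mem=40
  op7 P1: load  L5 → O/S on L5; bus BusRd; mem=60
  op8 P1: load  L7 → I/E on L7; bus BusRd; mem=70
  op9 P0: load  L5 → O/S on L5; bus (none); mem=60
  op10 P1: load  L7 → I/E on L7; bus (none); mem=70
  op11 P1: store L3 := 19 → I/M on L3; bus BusRdX; mem=80
  op12 P0: load  L7 → S/S on L7; bus BusRd; mem=70
  op13 P1: load  L5 → O/S on L5; bus (none); mem=60
  op14 P0: load  L7 → S/S on L7; bus (none); mem=70
  op15 P1: load  L0 → O/S on L0; bus BusRd; mem=80
  op16 P1: store L4 := 79 → I/M on L4; bus BusRdX; mem=70
  op17 P1: store L1 := 58 → I/M on L1; bus BusRdX; mem=40
  op18 P0: load  L5 → O/S on L5; bus (none); mem=60
  op19 P1: load  L5 → O/S on L5; bus (none); mem=60
  op20 P0: store L1 := 74 → M/I on L1; bus BusRdX Flush; mem=58
  op21 P1: load  L5 → O/S on L5; bus (none); mem=60
  op22 P1: store L6 := 9 → I/M on L6; bus BusRdX; mem=30
  op23 P0: load  L0 → O/S on L0; bus (none); mem=80
  op24 P0: load  L5 → O/S on L5; bus (none); mem=60
  op25 P1: store L2 := 5 → I/M on L2; bus (none); mem=60
  op26 P0: store L5 := 22 → M/I on L5; bus BusUpgr; mem=60
  op27 P0: store L3 := 44 → M/I on L3; bus BusRdX Flush; mem=19
  op28 P1: load  L7 → S/S on L7; bus (none); mem=70
  op29 P0: load  L5 → M/I on L5; bus (none); mem=60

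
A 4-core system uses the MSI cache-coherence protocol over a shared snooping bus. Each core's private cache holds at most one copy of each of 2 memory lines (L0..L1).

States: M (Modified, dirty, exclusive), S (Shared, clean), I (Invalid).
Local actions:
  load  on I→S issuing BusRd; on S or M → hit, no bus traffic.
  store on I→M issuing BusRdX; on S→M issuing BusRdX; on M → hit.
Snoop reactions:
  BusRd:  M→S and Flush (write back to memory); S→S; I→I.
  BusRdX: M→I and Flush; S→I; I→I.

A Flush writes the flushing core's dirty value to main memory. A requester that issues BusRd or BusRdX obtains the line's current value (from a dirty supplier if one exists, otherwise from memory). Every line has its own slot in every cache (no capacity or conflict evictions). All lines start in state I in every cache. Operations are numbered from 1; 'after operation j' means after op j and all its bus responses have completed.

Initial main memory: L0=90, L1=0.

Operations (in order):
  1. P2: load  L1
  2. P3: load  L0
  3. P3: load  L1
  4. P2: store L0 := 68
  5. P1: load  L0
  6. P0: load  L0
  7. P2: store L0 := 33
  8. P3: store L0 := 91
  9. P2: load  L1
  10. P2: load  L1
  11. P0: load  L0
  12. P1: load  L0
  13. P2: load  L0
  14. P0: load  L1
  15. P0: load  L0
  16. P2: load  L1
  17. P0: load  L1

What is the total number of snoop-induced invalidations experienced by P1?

invalidations = 1

1. P2: load  L1  bus=[BusRd]  L1: P0=I P1=I P2=S P3=I  mem[L1]=0
2. P3: load  L0  bus=[BusRd]  L0: P0=I P1=I P2=I P3=S  mem[L0]=90
3. P3: load  L1  bus=[BusRd]  L1: P0=I P1=I P2=S P3=S  mem[L1]=0
4. P2: store L0 := 68  bus=[BusRdX]  L0: P0=I P1=I P2=M P3=I  mem[L0]=90
5. P1: load  L0  bus=[BusRd,Flush]  L0: P0=I P1=S P2=S P3=I  mem[L0]=68
6. P0: load  L0  bus=[BusRd]  L0: P0=S P1=S P2=S P3=I  mem[L0]=68
7. P2: store L0 := 33  bus=[BusRdX]  L0: P0=I P1=I P2=M P3=I  mem[L0]=68
8. P3: store L0 := 91  bus=[BusRdX,Flush]  L0: P0=I P1=I P2=I P3=M  mem[L0]=33
9. P2: load  L1  bus=[-]  L1: P0=I P1=I P2=S P3=S  mem[L1]=0
10. P2: load  L1  bus=[-]  L1: P0=I P1=I P2=S P3=S  mem[L1]=0
11. P0: load  L0  bus=[BusRd,Flush]  L0: P0=S P1=I P2=I P3=S  mem[L0]=91
12. P1: load  L0  bus=[BusRd]  L0: P0=S P1=S P2=I P3=S  mem[L0]=91
13. P2: load  L0  bus=[BusRd]  L0: P0=S P1=S P2=S P3=S  mem[L0]=91
14. P0: load  L1  bus=[BusRd]  L1: P0=S P1=I P2=S P3=S  mem[L1]=0
15. P0: load  L0  bus=[-]  L0: P0=S P1=S P2=S P3=S  mem[L0]=91
16. P2: load  L1  bus=[-]  L1: P0=S P1=I P2=S P3=S  mem[L1]=0
17. P0: load  L1  bus=[-]  L1: P0=S P1=I P2=S P3=S  mem[L1]=0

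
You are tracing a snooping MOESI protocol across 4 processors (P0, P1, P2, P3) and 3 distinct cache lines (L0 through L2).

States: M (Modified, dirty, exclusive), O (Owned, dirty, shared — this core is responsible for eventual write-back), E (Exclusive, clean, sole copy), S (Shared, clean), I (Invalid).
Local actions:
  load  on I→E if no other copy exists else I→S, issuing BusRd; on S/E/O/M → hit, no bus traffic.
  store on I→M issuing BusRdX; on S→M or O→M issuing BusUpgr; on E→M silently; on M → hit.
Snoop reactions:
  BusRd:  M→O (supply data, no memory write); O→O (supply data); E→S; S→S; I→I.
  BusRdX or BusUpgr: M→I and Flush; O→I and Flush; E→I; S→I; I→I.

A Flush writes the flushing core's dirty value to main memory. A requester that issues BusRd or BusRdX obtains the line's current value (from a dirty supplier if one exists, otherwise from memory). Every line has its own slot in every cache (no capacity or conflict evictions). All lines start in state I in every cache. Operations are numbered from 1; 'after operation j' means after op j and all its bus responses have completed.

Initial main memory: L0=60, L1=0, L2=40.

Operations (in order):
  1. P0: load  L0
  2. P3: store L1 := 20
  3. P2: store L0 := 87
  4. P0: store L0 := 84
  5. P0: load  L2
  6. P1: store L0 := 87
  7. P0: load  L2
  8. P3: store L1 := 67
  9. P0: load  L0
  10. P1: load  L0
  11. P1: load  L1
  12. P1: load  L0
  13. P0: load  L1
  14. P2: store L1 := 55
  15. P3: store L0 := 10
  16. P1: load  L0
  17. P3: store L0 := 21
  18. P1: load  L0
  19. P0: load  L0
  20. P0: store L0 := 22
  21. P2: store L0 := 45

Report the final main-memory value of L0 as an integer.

step 1: P0: load  L0  ⟶  EIII  (L0)  txn=BusRd  M[L0]=60
step 2: P3: store L1 := 20  ⟶  IIIM  (L1)  txn=BusRdX  M[L1]=0
step 3: P2: store L0 := 87  ⟶  IIMI  (L0)  txn=BusRdX  M[L0]=60
step 4: P0: store L0 := 84  ⟶  MIII  (L0)  txn=BusRdX+Flush  M[L0]=87
step 5: P0: load  L2  ⟶  EIII  (L2)  txn=BusRd  M[L2]=40
step 6: P1: store L0 := 87  ⟶  IMII  (L0)  txn=BusRdX+Flush  M[L0]=84
step 7: P0: load  L2  ⟶  EIII  (L2)  txn=∅  M[L2]=40
step 8: P3: store L1 := 67  ⟶  IIIM  (L1)  txn=∅  M[L1]=0
step 9: P0: load  L0  ⟶  SOII  (L0)  txn=BusRd  M[L0]=84
step 10: P1: load  L0  ⟶  SOII  (L0)  txn=∅  M[L0]=84
step 11: P1: load  L1  ⟶  ISIO  (L1)  txn=BusRd  M[L1]=0
step 12: P1: load  L0  ⟶  SOII  (L0)  txn=∅  M[L0]=84
step 13: P0: load  L1  ⟶  SSIO  (L1)  txn=BusRd  M[L1]=0
step 14: P2: store L1 := 55  ⟶  IIMI  (L1)  txn=BusRdX+Flush  M[L1]=67
step 15: P3: store L0 := 10  ⟶  IIIM  (L0)  txn=BusRdX+Flush  M[L0]=87
step 16: P1: load  L0  ⟶  ISIO  (L0)  txn=BusRd  M[L0]=87
step 17: P3: store L0 := 21  ⟶  IIIM  (L0)  txn=BusUpgr  M[L0]=87
step 18: P1: load  L0  ⟶  ISIO  (L0)  txn=BusRd  M[L0]=87
step 19: P0: load  L0  ⟶  SSIO  (L0)  txn=BusRd  M[L0]=87
step 20: P0: store L0 := 22  ⟶  MIII  (L0)  txn=BusUpgr+Flush  M[L0]=21
step 21: P2: store L0 := 45  ⟶  IIMI  (L0)  txn=BusRdX+Flush  M[L0]=22

memory[L0] = 22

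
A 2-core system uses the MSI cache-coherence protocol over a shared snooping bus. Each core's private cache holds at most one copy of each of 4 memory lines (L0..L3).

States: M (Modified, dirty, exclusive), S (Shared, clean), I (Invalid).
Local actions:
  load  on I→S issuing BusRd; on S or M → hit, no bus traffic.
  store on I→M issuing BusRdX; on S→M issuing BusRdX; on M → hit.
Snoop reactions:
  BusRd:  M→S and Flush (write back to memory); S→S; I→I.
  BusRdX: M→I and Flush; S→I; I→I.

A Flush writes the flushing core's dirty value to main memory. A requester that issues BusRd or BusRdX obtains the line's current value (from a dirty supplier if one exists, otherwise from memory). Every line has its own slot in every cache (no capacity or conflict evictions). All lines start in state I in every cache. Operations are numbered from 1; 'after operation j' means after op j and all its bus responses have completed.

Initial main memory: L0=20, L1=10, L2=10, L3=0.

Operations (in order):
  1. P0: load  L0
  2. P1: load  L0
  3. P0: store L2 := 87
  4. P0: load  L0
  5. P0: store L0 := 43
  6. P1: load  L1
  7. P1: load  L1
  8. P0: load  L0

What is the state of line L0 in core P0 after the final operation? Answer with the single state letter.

state = M

step 1: P0: load  L0  ⟶  SI  (L0)  txn=BusRd  M[L0]=20
step 2: P1: load  L0  ⟶  SS  (L0)  txn=BusRd  M[L0]=20
step 3: P0: store L2 := 87  ⟶  MI  (L2)  txn=BusRdX  M[L2]=10
step 4: P0: load  L0  ⟶  SS  (L0)  txn=∅  M[L0]=20
step 5: P0: store L0 := 43  ⟶  MI  (L0)  txn=BusRdX  M[L0]=20
step 6: P1: load  L1  ⟶  IS  (L1)  txn=BusRd  M[L1]=10
step 7: P1: load  L1  ⟶  IS  (L1)  txn=∅  M[L1]=10
step 8: P0: load  L0  ⟶  MI  (L0)  txn=∅  M[L0]=20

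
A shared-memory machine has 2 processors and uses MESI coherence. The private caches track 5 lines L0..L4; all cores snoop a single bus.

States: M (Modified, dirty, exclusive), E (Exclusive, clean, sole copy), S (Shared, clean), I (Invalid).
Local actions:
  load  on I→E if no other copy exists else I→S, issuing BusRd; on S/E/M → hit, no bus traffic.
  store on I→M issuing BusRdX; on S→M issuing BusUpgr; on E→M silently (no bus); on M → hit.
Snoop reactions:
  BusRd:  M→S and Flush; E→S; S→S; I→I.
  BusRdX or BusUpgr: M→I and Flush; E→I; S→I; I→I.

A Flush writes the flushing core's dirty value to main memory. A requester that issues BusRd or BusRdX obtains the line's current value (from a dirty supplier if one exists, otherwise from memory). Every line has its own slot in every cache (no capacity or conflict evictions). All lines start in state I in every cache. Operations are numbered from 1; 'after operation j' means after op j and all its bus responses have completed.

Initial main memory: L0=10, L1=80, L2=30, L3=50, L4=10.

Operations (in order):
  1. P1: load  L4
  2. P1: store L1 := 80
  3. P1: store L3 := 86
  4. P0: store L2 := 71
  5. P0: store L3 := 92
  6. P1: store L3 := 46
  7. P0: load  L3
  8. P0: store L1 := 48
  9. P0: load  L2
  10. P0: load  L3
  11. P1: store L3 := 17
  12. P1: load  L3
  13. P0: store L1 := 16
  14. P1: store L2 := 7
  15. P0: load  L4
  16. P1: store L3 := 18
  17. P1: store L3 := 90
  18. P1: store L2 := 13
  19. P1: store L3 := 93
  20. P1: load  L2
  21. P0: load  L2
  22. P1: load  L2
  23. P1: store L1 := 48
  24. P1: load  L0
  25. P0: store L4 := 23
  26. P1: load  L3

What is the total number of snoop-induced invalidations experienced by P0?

  op1 P1: load  L4 → I/E on L4; bus BusRd; mem=10
  op2 P1: store L1 := 80 → I/M on L1; bus BusRdX; mem=80
  op3 P1: store L3 := 86 → I/M on L3; bus BusRdX; mem=50
  op4 P0: store L2 := 71 → M/I on L2; bus BusRdX; mem=30
  op5 P0: store L3 := 92 → M/I on L3; bus BusRdX Flush; mem=86
  op6 P1: store L3 := 46 → I/M on L3; bus BusRdX Flush; mem=92
  op7 P0: load  L3 → S/S on L3; bus BusRd Flush; mem=46
  op8 P0: store L1 := 48 → M/I on L1; bus BusRdX Flush; mem=80
  op9 P0: load  L2 → M/I on L2; bus (none); mem=30
  op10 P0: load  L3 → S/S on L3; bus (none); mem=46
  op11 P1: store L3 := 17 → I/M on L3; bus BusUpgr; mem=46
  op12 P1: load  L3 → I/M on L3; bus (none); mem=46
  op13 P0: store L1 := 16 → M/I on L1; bus (none); mem=80
  op14 P1: store L2 := 7 → I/M on L2; bus BusRdX Flush; mem=71
  op15 P0: load  L4 → S/S on L4; bus BusRd; mem=10
  op16 P1: store L3 := 18 → I/M on L3; bus (none); mem=46
  op17 P1: store L3 := 90 → I/M on L3; bus (none); mem=46
  op18 P1: store L2 := 13 → I/M on L2; bus (none); mem=71
  op19 P1: store L3 := 93 → I/M on L3; bus (none); mem=46
  op20 P1: load  L2 → I/M on L2; bus (none); mem=71
  op21 P0: load  L2 → S/S on L2; bus BusRd Flush; mem=13
  op22 P1: load  L2 → S/S on L2; bus (none); mem=13
  op23 P1: store L1 := 48 → I/M on L1; bus BusRdX Flush; mem=16
  op24 P1: load  L0 → I/E on L0; bus BusRd; mem=10
  op25 P0: store L4 := 23 → M/I on L4; bus BusUpgr; mem=10
  op26 P1: load  L3 → I/M on L3; bus (none); mem=46

invalidations = 4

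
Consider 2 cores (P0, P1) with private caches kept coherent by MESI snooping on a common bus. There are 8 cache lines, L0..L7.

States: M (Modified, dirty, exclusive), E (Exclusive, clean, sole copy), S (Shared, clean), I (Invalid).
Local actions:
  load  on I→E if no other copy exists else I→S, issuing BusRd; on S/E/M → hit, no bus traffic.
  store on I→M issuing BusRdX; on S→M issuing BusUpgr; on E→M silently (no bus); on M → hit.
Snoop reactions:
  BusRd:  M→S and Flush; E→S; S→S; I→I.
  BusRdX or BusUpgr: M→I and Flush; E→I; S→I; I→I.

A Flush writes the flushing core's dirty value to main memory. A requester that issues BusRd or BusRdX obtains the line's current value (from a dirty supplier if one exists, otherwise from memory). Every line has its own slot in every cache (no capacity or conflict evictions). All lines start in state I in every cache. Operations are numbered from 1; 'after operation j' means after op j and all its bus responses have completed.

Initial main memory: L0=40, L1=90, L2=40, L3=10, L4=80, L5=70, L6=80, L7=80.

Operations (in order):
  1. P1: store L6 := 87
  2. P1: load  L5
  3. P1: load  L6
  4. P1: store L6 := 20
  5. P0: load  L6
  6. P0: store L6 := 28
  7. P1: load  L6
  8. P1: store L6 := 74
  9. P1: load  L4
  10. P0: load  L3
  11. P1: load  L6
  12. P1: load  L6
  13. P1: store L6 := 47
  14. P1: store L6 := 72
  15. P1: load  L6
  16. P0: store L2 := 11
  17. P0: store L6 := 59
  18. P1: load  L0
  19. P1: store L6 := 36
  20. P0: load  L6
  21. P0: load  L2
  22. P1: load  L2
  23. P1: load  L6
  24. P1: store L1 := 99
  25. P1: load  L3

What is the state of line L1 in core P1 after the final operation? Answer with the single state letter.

step 1: P1: store L6 := 87  ⟶  IM  (L6)  txn=BusRdX  M[L6]=80
step 2: P1: load  L5  ⟶  IE  (L5)  txn=BusRd  M[L5]=70
step 3: P1: load  L6  ⟶  IM  (L6)  txn=∅  M[L6]=80
step 4: P1: store L6 := 20  ⟶  IM  (L6)  txn=∅  M[L6]=80
step 5: P0: load  L6  ⟶  SS  (L6)  txn=BusRd+Flush  M[L6]=20
step 6: P0: store L6 := 28  ⟶  MI  (L6)  txn=BusUpgr  M[L6]=20
step 7: P1: load  L6  ⟶  SS  (L6)  txn=BusRd+Flush  M[L6]=28
step 8: P1: store L6 := 74  ⟶  IM  (L6)  txn=BusUpgr  M[L6]=28
step 9: P1: load  L4  ⟶  IE  (L4)  txn=BusRd  M[L4]=80
step 10: P0: load  L3  ⟶  EI  (L3)  txn=BusRd  M[L3]=10
step 11: P1: load  L6  ⟶  IM  (L6)  txn=∅  M[L6]=28
step 12: P1: load  L6  ⟶  IM  (L6)  txn=∅  M[L6]=28
step 13: P1: store L6 := 47  ⟶  IM  (L6)  txn=∅  M[L6]=28
step 14: P1: store L6 := 72  ⟶  IM  (L6)  txn=∅  M[L6]=28
step 15: P1: load  L6  ⟶  IM  (L6)  txn=∅  M[L6]=28
step 16: P0: store L2 := 11  ⟶  MI  (L2)  txn=BusRdX  M[L2]=40
step 17: P0: store L6 := 59  ⟶  MI  (L6)  txn=BusRdX+Flush  M[L6]=72
step 18: P1: load  L0  ⟶  IE  (L0)  txn=BusRd  M[L0]=40
step 19: P1: store L6 := 36  ⟶  IM  (L6)  txn=BusRdX+Flush  M[L6]=59
step 20: P0: load  L6  ⟶  SS  (L6)  txn=BusRd+Flush  M[L6]=36
step 21: P0: load  L2  ⟶  MI  (L2)  txn=∅  M[L2]=40
step 22: P1: load  L2  ⟶  SS  (L2)  txn=BusRd+Flush  M[L2]=11
step 23: P1: load  L6  ⟶  SS  (L6)  txn=∅  M[L6]=36
step 24: P1: store L1 := 99  ⟶  IM  (L1)  txn=BusRdX  M[L1]=90
step 25: P1: load  L3  ⟶  SS  (L3)  txn=BusRd  M[L3]=10

state = M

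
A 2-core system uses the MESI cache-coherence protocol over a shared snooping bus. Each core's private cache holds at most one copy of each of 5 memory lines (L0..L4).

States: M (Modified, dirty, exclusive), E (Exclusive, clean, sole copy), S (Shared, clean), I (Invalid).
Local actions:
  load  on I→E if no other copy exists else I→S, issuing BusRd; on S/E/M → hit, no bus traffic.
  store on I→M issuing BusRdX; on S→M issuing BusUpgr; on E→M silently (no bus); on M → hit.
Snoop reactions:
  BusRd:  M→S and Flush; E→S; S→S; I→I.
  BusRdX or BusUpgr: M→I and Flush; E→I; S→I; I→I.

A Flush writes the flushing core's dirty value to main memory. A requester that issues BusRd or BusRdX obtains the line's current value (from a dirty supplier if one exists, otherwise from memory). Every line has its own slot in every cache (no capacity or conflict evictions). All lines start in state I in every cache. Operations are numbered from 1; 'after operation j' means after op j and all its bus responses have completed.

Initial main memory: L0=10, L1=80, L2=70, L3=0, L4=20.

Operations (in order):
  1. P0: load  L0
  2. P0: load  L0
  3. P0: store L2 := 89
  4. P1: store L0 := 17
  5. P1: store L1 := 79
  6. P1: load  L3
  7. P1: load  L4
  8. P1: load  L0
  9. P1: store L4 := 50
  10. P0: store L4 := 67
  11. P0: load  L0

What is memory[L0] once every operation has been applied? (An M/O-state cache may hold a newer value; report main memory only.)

memory[L0] = 17

[1] P0: load  L0 | P0:E(10), P1:I | bus: BusRd
[2] P0: load  L0 | P0:E(10), P1:I | bus: none
[3] P0: store L2 := 89 | P0:M(89), P1:I | bus: BusRdX
[4] P1: store L0 := 17 | P0:I, P1:M(17) | bus: BusRdX
[5] P1: store L1 := 79 | P0:I, P1:M(79) | bus: BusRdX
[6] P1: load  L3 | P0:I, P1:E(0) | bus: BusRd
[7] P1: load  L4 | P0:I, P1:E(20) | bus: BusRd
[8] P1: load  L0 | P0:I, P1:M(17) | bus: none
[9] P1: store L4 := 50 | P0:I, P1:M(50) | bus: none
[10] P0: store L4 := 67 | P0:M(67), P1:I | bus: BusRdX,Flush
[11] P0: load  L0 | P0:S(17), P1:S(17) | bus: BusRd,Flush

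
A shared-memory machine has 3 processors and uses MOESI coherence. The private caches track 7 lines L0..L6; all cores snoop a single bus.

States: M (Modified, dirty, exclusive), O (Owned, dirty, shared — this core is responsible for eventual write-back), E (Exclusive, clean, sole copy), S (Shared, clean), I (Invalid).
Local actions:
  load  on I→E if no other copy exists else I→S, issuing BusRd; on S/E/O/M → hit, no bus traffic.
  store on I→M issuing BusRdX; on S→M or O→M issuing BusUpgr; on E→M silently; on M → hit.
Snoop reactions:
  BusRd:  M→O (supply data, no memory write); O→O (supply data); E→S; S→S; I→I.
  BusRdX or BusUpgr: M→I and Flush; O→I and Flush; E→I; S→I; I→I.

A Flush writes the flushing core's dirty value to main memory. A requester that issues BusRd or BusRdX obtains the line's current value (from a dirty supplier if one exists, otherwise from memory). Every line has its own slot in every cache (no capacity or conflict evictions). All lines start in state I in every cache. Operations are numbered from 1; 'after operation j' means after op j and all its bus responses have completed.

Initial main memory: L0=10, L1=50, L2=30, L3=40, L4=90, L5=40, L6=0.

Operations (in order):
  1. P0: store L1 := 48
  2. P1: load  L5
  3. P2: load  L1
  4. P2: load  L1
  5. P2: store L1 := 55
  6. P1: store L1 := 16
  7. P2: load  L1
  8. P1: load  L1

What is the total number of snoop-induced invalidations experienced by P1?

invalidations = 0

1. P0: store L1 := 48  bus=[BusRdX]  L1: P0=M P1=I P2=I  mem[L1]=50
2. P1: load  L5  bus=[BusRd]  L5: P0=I P1=E P2=I  mem[L5]=40
3. P2: load  L1  bus=[BusRd]  L1: P0=O P1=I P2=S  mem[L1]=50
4. P2: load  L1  bus=[-]  L1: P0=O P1=I P2=S  mem[L1]=50
5. P2: store L1 := 55  bus=[BusUpgr,Flush]  L1: P0=I P1=I P2=M  mem[L1]=48
6. P1: store L1 := 16  bus=[BusRdX,Flush]  L1: P0=I P1=M P2=I  mem[L1]=55
7. P2: load  L1  bus=[BusRd]  L1: P0=I P1=O P2=S  mem[L1]=55
8. P1: load  L1  bus=[-]  L1: P0=I P1=O P2=S  mem[L1]=55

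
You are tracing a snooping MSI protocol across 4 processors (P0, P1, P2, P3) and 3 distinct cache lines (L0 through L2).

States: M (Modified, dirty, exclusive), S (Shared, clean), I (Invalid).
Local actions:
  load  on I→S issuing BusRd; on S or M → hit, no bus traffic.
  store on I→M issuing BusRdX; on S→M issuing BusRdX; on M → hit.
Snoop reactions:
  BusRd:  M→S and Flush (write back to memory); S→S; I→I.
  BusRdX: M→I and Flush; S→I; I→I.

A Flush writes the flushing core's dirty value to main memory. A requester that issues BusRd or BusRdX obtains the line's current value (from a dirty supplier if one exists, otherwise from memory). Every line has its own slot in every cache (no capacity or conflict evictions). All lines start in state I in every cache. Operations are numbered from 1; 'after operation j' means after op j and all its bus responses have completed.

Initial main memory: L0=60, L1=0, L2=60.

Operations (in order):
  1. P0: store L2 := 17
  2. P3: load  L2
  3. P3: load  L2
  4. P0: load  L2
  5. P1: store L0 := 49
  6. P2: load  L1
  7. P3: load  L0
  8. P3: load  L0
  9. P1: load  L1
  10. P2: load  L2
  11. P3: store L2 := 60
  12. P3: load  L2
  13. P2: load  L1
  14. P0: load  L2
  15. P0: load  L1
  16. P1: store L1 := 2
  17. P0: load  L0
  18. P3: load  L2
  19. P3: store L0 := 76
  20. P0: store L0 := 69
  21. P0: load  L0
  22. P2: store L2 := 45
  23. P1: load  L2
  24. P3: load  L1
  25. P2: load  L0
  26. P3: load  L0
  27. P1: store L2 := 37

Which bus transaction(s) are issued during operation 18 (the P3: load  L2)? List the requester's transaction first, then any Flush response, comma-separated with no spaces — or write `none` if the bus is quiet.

bus = none

step 1: P0: store L2 := 17  ⟶  MIII  (L2)  txn=BusRdX  M[L2]=60
step 2: P3: load  L2  ⟶  SIIS  (L2)  txn=BusRd+Flush  M[L2]=17
step 3: P3: load  L2  ⟶  SIIS  (L2)  txn=∅  M[L2]=17
step 4: P0: load  L2  ⟶  SIIS  (L2)  txn=∅  M[L2]=17
step 5: P1: store L0 := 49  ⟶  IMII  (L0)  txn=BusRdX  M[L0]=60
step 6: P2: load  L1  ⟶  IISI  (L1)  txn=BusRd  M[L1]=0
step 7: P3: load  L0  ⟶  ISIS  (L0)  txn=BusRd+Flush  M[L0]=49
step 8: P3: load  L0  ⟶  ISIS  (L0)  txn=∅  M[L0]=49
step 9: P1: load  L1  ⟶  ISSI  (L1)  txn=BusRd  M[L1]=0
step 10: P2: load  L2  ⟶  SISS  (L2)  txn=BusRd  M[L2]=17
step 11: P3: store L2 := 60  ⟶  IIIM  (L2)  txn=BusRdX  M[L2]=17
step 12: P3: load  L2  ⟶  IIIM  (L2)  txn=∅  M[L2]=17
step 13: P2: load  L1  ⟶  ISSI  (L1)  txn=∅  M[L1]=0
step 14: P0: load  L2  ⟶  SIIS  (L2)  txn=BusRd+Flush  M[L2]=60
step 15: P0: load  L1  ⟶  SSSI  (L1)  txn=BusRd  M[L1]=0
step 16: P1: store L1 := 2  ⟶  IMII  (L1)  txn=BusRdX  M[L1]=0
step 17: P0: load  L0  ⟶  SSIS  (L0)  txn=BusRd  M[L0]=49
step 18: P3: load  L2  ⟶  SIIS  (L2)  txn=∅  M[L2]=60
step 19: P3: store L0 := 76  ⟶  IIIM  (L0)  txn=BusRdX  M[L0]=49
step 20: P0: store L0 := 69  ⟶  MIII  (L0)  txn=BusRdX+Flush  M[L0]=76
step 21: P0: load  L0  ⟶  MIII  (L0)  txn=∅  M[L0]=76
step 22: P2: store L2 := 45  ⟶  IIMI  (L2)  txn=BusRdX  M[L2]=60
step 23: P1: load  L2  ⟶  ISSI  (L2)  txn=BusRd+Flush  M[L2]=45
step 24: P3: load  L1  ⟶  ISIS  (L1)  txn=BusRd+Flush  M[L1]=2
step 25: P2: load  L0  ⟶  SISI  (L0)  txn=BusRd+Flush  M[L0]=69
step 26: P3: load  L0  ⟶  SISS  (L0)  txn=BusRd  M[L0]=69
step 27: P1: store L2 := 37  ⟶  IMII  (L2)  txn=BusRdX  M[L2]=45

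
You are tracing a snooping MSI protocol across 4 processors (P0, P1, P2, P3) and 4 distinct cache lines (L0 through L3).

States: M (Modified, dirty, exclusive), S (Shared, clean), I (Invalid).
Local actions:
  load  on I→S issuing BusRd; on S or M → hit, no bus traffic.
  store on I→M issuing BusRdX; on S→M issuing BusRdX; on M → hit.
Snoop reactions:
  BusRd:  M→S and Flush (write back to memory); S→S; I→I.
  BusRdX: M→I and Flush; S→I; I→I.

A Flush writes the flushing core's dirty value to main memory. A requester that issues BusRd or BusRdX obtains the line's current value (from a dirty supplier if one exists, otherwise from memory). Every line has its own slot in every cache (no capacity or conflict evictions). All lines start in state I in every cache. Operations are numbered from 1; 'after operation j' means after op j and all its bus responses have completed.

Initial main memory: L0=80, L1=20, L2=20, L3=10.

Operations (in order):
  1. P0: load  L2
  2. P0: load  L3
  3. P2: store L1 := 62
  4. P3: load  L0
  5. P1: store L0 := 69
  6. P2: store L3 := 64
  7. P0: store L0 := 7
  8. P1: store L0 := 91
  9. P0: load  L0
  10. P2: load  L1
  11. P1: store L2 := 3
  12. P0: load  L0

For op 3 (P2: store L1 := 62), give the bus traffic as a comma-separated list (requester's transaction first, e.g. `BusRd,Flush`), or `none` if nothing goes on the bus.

[1] P0: load  L2 | P0:S(20), P1:I, P2:I, P3:I | bus: BusRd
[2] P0: load  L3 | P0:S(10), P1:I, P2:I, P3:I | bus: BusRd
[3] P2: store L1 := 62 | P0:I, P1:I, P2:M(62), P3:I | bus: BusRdX
[4] P3: load  L0 | P0:I, P1:I, P2:I, P3:S(80) | bus: BusRd
[5] P1: store L0 := 69 | P0:I, P1:M(69), P2:I, P3:I | bus: BusRdX
[6] P2: store L3 := 64 | P0:I, P1:I, P2:M(64), P3:I | bus: BusRdX
[7] P0: store L0 := 7 | P0:M(7), P1:I, P2:I, P3:I | bus: BusRdX,Flush
[8] P1: store L0 := 91 | P0:I, P1:M(91), P2:I, P3:I | bus: BusRdX,Flush
[9] P0: load  L0 | P0:S(91), P1:S(91), P2:I, P3:I | bus: BusRd,Flush
[10] P2: load  L1 | P0:I, P1:I, P2:M(62), P3:I | bus: none
[11] P1: store L2 := 3 | P0:I, P1:M(3), P2:I, P3:I | bus: BusRdX
[12] P0: load  L0 | P0:S(91), P1:S(91), P2:I, P3:I | bus: none

bus = BusRdX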